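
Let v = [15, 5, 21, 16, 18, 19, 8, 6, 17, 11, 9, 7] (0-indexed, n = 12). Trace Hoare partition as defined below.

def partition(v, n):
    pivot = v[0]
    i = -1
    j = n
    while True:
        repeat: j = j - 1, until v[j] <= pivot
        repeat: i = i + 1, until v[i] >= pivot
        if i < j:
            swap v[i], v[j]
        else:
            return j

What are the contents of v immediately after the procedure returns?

[7, 5, 9, 11, 6, 8, 19, 18, 17, 16, 21, 15]

pivot=15
j stops at 11 (7), i stops at 0 (15); swap ⇒ [7, 5, 21, 16, 18, 19, 8, 6, 17, 11, 9, 15]
j stops at 10 (9), i stops at 2 (21); swap ⇒ [7, 5, 9, 16, 18, 19, 8, 6, 17, 11, 21, 15]
j stops at 9 (11), i stops at 3 (16); swap ⇒ [7, 5, 9, 11, 18, 19, 8, 6, 17, 16, 21, 15]
j stops at 7 (6), i stops at 4 (18); swap ⇒ [7, 5, 9, 11, 6, 19, 8, 18, 17, 16, 21, 15]
j stops at 6 (8), i stops at 5 (19); swap ⇒ [7, 5, 9, 11, 6, 8, 19, 18, 17, 16, 21, 15]
j stops at 5, i stops at 6; i≥j ⇒ return 5. v=[7, 5, 9, 11, 6, 8, 19, 18, 17, 16, 21, 15]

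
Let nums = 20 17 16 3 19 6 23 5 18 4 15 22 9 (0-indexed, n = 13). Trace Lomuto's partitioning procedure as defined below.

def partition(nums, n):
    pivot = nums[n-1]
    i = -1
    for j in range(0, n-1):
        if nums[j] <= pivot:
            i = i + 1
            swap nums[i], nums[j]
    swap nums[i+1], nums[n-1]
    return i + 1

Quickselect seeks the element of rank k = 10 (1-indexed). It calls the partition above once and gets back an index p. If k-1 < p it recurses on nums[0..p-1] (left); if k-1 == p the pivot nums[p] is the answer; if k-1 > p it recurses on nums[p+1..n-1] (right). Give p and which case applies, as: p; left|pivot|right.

4; right

pivot = nums[12] = 9; i = -1
j=0: nums[0]=20 > 9 → no swap
j=1: nums[1]=17 > 9 → no swap
j=2: nums[2]=16 > 9 → no swap
j=3: nums[3]=3 ≤ 9 → i=0, swap nums[0],nums[3] → 3 17 16 20 19 6 23 5 18 4 15 22 9
j=4: nums[4]=19 > 9 → no swap
j=5: nums[5]=6 ≤ 9 → i=1, swap nums[1],nums[5] → 3 6 16 20 19 17 23 5 18 4 15 22 9
j=6: nums[6]=23 > 9 → no swap
j=7: nums[7]=5 ≤ 9 → i=2, swap nums[2],nums[7] → 3 6 5 20 19 17 23 16 18 4 15 22 9
j=8: nums[8]=18 > 9 → no swap
j=9: nums[9]=4 ≤ 9 → i=3, swap nums[3],nums[9] → 3 6 5 4 19 17 23 16 18 20 15 22 9
j=10: nums[10]=15 > 9 → no swap
j=11: nums[11]=22 > 9 → no swap
final swap nums[4],nums[12] → 3 6 5 4 9 17 23 16 18 20 15 22 19; return 4
p = 4; k-1 = 9 > 4 ⇒ right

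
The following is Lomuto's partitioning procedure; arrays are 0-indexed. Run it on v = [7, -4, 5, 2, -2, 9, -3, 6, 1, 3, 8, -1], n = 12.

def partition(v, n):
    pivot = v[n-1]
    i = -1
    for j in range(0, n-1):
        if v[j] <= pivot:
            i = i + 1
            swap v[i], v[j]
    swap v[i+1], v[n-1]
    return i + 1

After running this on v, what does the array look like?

pivot = v[11] = -1; i = -1
j=0: v[0]=7 > -1 → no swap
j=1: v[1]=-4 ≤ -1 → i=0, swap v[0],v[1] → [-4, 7, 5, 2, -2, 9, -3, 6, 1, 3, 8, -1]
j=2: v[2]=5 > -1 → no swap
j=3: v[3]=2 > -1 → no swap
j=4: v[4]=-2 ≤ -1 → i=1, swap v[1],v[4] → [-4, -2, 5, 2, 7, 9, -3, 6, 1, 3, 8, -1]
j=5: v[5]=9 > -1 → no swap
j=6: v[6]=-3 ≤ -1 → i=2, swap v[2],v[6] → [-4, -2, -3, 2, 7, 9, 5, 6, 1, 3, 8, -1]
j=7: v[7]=6 > -1 → no swap
j=8: v[8]=1 > -1 → no swap
j=9: v[9]=3 > -1 → no swap
j=10: v[10]=8 > -1 → no swap
final swap v[3],v[11] → [-4, -2, -3, -1, 7, 9, 5, 6, 1, 3, 8, 2]; return 3

[-4, -2, -3, -1, 7, 9, 5, 6, 1, 3, 8, 2]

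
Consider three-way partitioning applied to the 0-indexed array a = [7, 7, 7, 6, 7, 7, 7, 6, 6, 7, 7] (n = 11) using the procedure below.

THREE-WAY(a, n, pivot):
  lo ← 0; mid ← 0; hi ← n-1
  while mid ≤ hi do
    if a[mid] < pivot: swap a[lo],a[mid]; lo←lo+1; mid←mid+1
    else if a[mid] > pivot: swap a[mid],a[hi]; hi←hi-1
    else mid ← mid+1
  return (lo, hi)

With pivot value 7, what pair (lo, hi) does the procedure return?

pivot = 7; lo=0, mid=0, hi=10
a[mid]=7=7: mid=1
a[mid]=7=7: mid=2
a[mid]=7=7: mid=3
a[mid]=6<7: swap a[0],a[3]; lo=1,mid=4 → [6, 7, 7, 7, 7, 7, 7, 6, 6, 7, 7]
a[mid]=7=7: mid=5
a[mid]=7=7: mid=6
a[mid]=7=7: mid=7
a[mid]=6<7: swap a[1],a[7]; lo=2,mid=8 → [6, 6, 7, 7, 7, 7, 7, 7, 6, 7, 7]
a[mid]=6<7: swap a[2],a[8]; lo=3,mid=9 → [6, 6, 6, 7, 7, 7, 7, 7, 7, 7, 7]
a[mid]=7=7: mid=10
a[mid]=7=7: mid=11
end: lo=3, hi=10; a = [6, 6, 6, 7, 7, 7, 7, 7, 7, 7, 7]

(3, 10)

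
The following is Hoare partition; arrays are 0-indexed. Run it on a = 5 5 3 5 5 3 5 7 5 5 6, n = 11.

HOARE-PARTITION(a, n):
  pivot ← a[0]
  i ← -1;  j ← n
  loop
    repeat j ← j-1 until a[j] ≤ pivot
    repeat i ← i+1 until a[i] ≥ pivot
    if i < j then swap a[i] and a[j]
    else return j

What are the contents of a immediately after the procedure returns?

5 5 3 5 3 5 5 7 5 5 6

pivot=5
j stops at 9 (5), i stops at 0 (5); swap ⇒ 5 5 3 5 5 3 5 7 5 5 6
j stops at 8 (5), i stops at 1 (5); swap ⇒ 5 5 3 5 5 3 5 7 5 5 6
j stops at 6 (5), i stops at 3 (5); swap ⇒ 5 5 3 5 5 3 5 7 5 5 6
j stops at 5 (3), i stops at 4 (5); swap ⇒ 5 5 3 5 3 5 5 7 5 5 6
j stops at 4, i stops at 5; i≥j ⇒ return 4. a=5 5 3 5 3 5 5 7 5 5 6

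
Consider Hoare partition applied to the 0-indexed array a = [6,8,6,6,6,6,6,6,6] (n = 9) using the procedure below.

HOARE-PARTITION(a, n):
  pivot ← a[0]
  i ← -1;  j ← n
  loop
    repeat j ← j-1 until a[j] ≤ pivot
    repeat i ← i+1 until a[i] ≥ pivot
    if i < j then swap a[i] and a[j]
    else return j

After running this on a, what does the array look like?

[6,6,6,6,6,6,6,8,6]

pivot = a[0] = 6; i = -1, j = 9
j→8 (a[8]=6≤6), i→0 (a[0]=6≥6); i<j, swap → [6,8,6,6,6,6,6,6,6]
j→7 (a[7]=6≤6), i→1 (a[1]=8≥6); i<j, swap → [6,6,6,6,6,6,6,8,6]
j→6 (a[6]=6≤6), i→2 (a[2]=6≥6); i<j, swap → [6,6,6,6,6,6,6,8,6]
j→5 (a[5]=6≤6), i→3 (a[3]=6≥6); i<j, swap → [6,6,6,6,6,6,6,8,6]
j→4, i→4; i≥j, return j=4. a = [6,6,6,6,6,6,6,8,6]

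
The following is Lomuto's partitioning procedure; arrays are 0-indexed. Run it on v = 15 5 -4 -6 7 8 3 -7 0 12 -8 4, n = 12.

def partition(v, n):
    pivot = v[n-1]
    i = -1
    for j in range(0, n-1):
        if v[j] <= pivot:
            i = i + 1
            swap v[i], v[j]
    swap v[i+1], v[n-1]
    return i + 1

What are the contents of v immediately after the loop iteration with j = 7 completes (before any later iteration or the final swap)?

pivot = v[11] = 4; i = -1
j=0: v[0]=15 > 4 → no swap
j=1: v[1]=5 > 4 → no swap
j=2: v[2]=-4 ≤ 4 → i=0, swap v[0],v[2] → -4 5 15 -6 7 8 3 -7 0 12 -8 4
j=3: v[3]=-6 ≤ 4 → i=1, swap v[1],v[3] → -4 -6 15 5 7 8 3 -7 0 12 -8 4
j=4: v[4]=7 > 4 → no swap
j=5: v[5]=8 > 4 → no swap
j=6: v[6]=3 ≤ 4 → i=2, swap v[2],v[6] → -4 -6 3 5 7 8 15 -7 0 12 -8 4
j=7: v[7]=-7 ≤ 4 → i=3, swap v[3],v[7] → -4 -6 3 -7 7 8 15 5 0 12 -8 4
(after j=7) v = -4 -6 3 -7 7 8 15 5 0 12 -8 4

-4 -6 3 -7 7 8 15 5 0 12 -8 4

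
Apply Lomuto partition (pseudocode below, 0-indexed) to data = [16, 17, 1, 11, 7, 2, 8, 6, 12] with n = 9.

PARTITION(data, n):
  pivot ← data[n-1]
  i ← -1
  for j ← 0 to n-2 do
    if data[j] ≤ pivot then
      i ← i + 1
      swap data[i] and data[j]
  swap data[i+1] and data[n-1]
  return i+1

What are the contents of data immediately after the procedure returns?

[1, 11, 7, 2, 8, 6, 12, 17, 16]

pivot=12, i=-1
j=0: 16>12, skip
j=1: 17>12, skip
j=2: 1≤12, i=0, swap(0,2) ⇒ [1, 17, 16, 11, 7, 2, 8, 6, 12]
j=3: 11≤12, i=1, swap(1,3) ⇒ [1, 11, 16, 17, 7, 2, 8, 6, 12]
j=4: 7≤12, i=2, swap(2,4) ⇒ [1, 11, 7, 17, 16, 2, 8, 6, 12]
j=5: 2≤12, i=3, swap(3,5) ⇒ [1, 11, 7, 2, 16, 17, 8, 6, 12]
j=6: 8≤12, i=4, swap(4,6) ⇒ [1, 11, 7, 2, 8, 17, 16, 6, 12]
j=7: 6≤12, i=5, swap(5,7) ⇒ [1, 11, 7, 2, 8, 6, 16, 17, 12]
swap(6,8) ⇒ [1, 11, 7, 2, 8, 6, 12, 17, 16]; return 6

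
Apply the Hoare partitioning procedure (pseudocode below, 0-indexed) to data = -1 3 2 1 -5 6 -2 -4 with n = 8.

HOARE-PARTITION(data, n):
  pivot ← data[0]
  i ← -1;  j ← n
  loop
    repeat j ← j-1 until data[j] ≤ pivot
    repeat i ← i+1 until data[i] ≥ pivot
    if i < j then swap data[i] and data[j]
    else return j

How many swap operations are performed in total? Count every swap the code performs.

pivot = data[0] = -1; i = -1, j = 8
j→7 (data[7]=-4≤-1), i→0 (data[0]=-1≥-1); i<j, swap → -4 3 2 1 -5 6 -2 -1
j→6 (data[6]=-2≤-1), i→1 (data[1]=3≥-1); i<j, swap → -4 -2 2 1 -5 6 3 -1
j→4 (data[4]=-5≤-1), i→2 (data[2]=2≥-1); i<j, swap → -4 -2 -5 1 2 6 3 -1
j→2, i→3; i≥j, return j=2. data = -4 -2 -5 1 2 6 3 -1

3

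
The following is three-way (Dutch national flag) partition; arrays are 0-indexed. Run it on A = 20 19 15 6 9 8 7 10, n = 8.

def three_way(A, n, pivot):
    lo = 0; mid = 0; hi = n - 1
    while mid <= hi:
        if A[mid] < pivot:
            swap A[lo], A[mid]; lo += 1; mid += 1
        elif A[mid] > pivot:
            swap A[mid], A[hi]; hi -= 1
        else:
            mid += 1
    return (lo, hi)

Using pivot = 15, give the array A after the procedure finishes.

pivot = 15; lo=0, mid=0, hi=7
A[mid]=20>15: swap A[0],A[7]; hi=6 → 10 19 15 6 9 8 7 20
A[mid]=10<15: swap A[0],A[0]; lo=1,mid=1 → 10 19 15 6 9 8 7 20
A[mid]=19>15: swap A[1],A[6]; hi=5 → 10 7 15 6 9 8 19 20
A[mid]=7<15: swap A[1],A[1]; lo=2,mid=2 → 10 7 15 6 9 8 19 20
A[mid]=15=15: mid=3
A[mid]=6<15: swap A[2],A[3]; lo=3,mid=4 → 10 7 6 15 9 8 19 20
A[mid]=9<15: swap A[3],A[4]; lo=4,mid=5 → 10 7 6 9 15 8 19 20
A[mid]=8<15: swap A[4],A[5]; lo=5,mid=6 → 10 7 6 9 8 15 19 20
end: lo=5, hi=5; A = 10 7 6 9 8 15 19 20

10 7 6 9 8 15 19 20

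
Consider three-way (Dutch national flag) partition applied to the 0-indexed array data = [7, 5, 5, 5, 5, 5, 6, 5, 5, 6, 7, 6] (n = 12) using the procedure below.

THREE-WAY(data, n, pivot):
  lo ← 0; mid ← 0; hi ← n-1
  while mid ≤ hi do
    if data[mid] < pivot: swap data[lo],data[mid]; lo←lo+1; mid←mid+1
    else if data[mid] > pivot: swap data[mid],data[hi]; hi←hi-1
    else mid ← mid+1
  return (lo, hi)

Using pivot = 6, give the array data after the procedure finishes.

[5, 5, 5, 5, 5, 5, 5, 6, 6, 6, 7, 7]

lo=0 mid=0 hi=11
7>6: swap(0,11), hi=10 ⇒ [6, 5, 5, 5, 5, 5, 6, 5, 5, 6, 7, 7]
6=6: mid=1
5<6: swap(0,1), lo=1 mid=2 ⇒ [5, 6, 5, 5, 5, 5, 6, 5, 5, 6, 7, 7]
5<6: swap(1,2), lo=2 mid=3 ⇒ [5, 5, 6, 5, 5, 5, 6, 5, 5, 6, 7, 7]
5<6: swap(2,3), lo=3 mid=4 ⇒ [5, 5, 5, 6, 5, 5, 6, 5, 5, 6, 7, 7]
5<6: swap(3,4), lo=4 mid=5 ⇒ [5, 5, 5, 5, 6, 5, 6, 5, 5, 6, 7, 7]
5<6: swap(4,5), lo=5 mid=6 ⇒ [5, 5, 5, 5, 5, 6, 6, 5, 5, 6, 7, 7]
6=6: mid=7
5<6: swap(5,7), lo=6 mid=8 ⇒ [5, 5, 5, 5, 5, 5, 6, 6, 5, 6, 7, 7]
5<6: swap(6,8), lo=7 mid=9 ⇒ [5, 5, 5, 5, 5, 5, 5, 6, 6, 6, 7, 7]
6=6: mid=10
7>6: swap(10,10), hi=9 ⇒ [5, 5, 5, 5, 5, 5, 5, 6, 6, 6, 7, 7]
done. lo=7 hi=9; data=[5, 5, 5, 5, 5, 5, 5, 6, 6, 6, 7, 7]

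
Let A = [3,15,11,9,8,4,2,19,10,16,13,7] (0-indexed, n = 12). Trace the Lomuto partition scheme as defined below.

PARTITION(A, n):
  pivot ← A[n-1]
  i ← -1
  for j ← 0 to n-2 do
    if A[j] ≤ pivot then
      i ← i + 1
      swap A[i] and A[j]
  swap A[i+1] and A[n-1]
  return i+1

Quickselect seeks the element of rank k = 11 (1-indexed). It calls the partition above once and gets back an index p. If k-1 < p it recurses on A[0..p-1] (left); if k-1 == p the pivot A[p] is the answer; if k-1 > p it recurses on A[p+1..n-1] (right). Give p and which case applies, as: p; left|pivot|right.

pivot=7, i=-1
j=0: 3≤7, i=0, swap(0,0) ⇒ [3,15,11,9,8,4,2,19,10,16,13,7]
j=1: 15>7, skip
j=2: 11>7, skip
j=3: 9>7, skip
j=4: 8>7, skip
j=5: 4≤7, i=1, swap(1,5) ⇒ [3,4,11,9,8,15,2,19,10,16,13,7]
j=6: 2≤7, i=2, swap(2,6) ⇒ [3,4,2,9,8,15,11,19,10,16,13,7]
j=7: 19>7, skip
j=8: 10>7, skip
j=9: 16>7, skip
j=10: 13>7, skip
swap(3,11) ⇒ [3,4,2,7,8,15,11,19,10,16,13,9]; return 3
p = 3; k-1 = 10 > 3 ⇒ right

3; right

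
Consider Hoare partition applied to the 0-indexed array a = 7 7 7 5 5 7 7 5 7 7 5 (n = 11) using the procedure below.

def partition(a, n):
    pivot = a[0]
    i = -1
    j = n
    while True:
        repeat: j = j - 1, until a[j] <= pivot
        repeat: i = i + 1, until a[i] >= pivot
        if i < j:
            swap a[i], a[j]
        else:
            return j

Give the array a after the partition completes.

5 7 7 5 5 5 7 7 7 7 7

pivot=7
j stops at 10 (5), i stops at 0 (7); swap ⇒ 5 7 7 5 5 7 7 5 7 7 7
j stops at 9 (7), i stops at 1 (7); swap ⇒ 5 7 7 5 5 7 7 5 7 7 7
j stops at 8 (7), i stops at 2 (7); swap ⇒ 5 7 7 5 5 7 7 5 7 7 7
j stops at 7 (5), i stops at 5 (7); swap ⇒ 5 7 7 5 5 5 7 7 7 7 7
j stops at 6, i stops at 6; i≥j ⇒ return 6. a=5 7 7 5 5 5 7 7 7 7 7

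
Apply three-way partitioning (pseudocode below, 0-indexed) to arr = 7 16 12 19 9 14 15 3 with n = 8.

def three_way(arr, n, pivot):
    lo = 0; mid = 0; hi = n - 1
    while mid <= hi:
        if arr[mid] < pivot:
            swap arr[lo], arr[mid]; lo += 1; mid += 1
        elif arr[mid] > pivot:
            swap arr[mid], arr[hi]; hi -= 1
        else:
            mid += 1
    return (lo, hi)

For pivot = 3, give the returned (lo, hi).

pivot = 3; lo=0, mid=0, hi=7
arr[mid]=7>3: swap arr[0],arr[7]; hi=6 → 3 16 12 19 9 14 15 7
arr[mid]=3=3: mid=1
arr[mid]=16>3: swap arr[1],arr[6]; hi=5 → 3 15 12 19 9 14 16 7
arr[mid]=15>3: swap arr[1],arr[5]; hi=4 → 3 14 12 19 9 15 16 7
arr[mid]=14>3: swap arr[1],arr[4]; hi=3 → 3 9 12 19 14 15 16 7
arr[mid]=9>3: swap arr[1],arr[3]; hi=2 → 3 19 12 9 14 15 16 7
arr[mid]=19>3: swap arr[1],arr[2]; hi=1 → 3 12 19 9 14 15 16 7
arr[mid]=12>3: swap arr[1],arr[1]; hi=0 → 3 12 19 9 14 15 16 7
end: lo=0, hi=0; arr = 3 12 19 9 14 15 16 7

(0, 0)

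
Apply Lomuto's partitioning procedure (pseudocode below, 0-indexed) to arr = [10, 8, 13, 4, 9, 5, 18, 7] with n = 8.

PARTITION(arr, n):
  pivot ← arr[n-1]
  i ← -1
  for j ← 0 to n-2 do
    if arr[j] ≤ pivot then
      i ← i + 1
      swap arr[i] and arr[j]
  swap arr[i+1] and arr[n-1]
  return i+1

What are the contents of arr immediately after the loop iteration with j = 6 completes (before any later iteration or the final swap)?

pivot=7, i=-1
j=0: 10>7, skip
j=1: 8>7, skip
j=2: 13>7, skip
j=3: 4≤7, i=0, swap(0,3) ⇒ [4, 8, 13, 10, 9, 5, 18, 7]
j=4: 9>7, skip
j=5: 5≤7, i=1, swap(1,5) ⇒ [4, 5, 13, 10, 9, 8, 18, 7]
j=6: 18>7, skip
(after j=6) arr = [4, 5, 13, 10, 9, 8, 18, 7]

[4, 5, 13, 10, 9, 8, 18, 7]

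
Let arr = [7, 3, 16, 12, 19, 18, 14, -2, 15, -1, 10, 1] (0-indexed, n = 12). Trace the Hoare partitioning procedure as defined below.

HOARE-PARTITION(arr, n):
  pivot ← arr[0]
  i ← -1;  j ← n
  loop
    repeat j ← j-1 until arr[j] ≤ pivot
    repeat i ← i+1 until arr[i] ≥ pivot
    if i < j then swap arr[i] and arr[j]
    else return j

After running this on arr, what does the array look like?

[1, 3, -1, -2, 19, 18, 14, 12, 15, 16, 10, 7]

pivot = arr[0] = 7; i = -1, j = 12
j→11 (arr[11]=1≤7), i→0 (arr[0]=7≥7); i<j, swap → [1, 3, 16, 12, 19, 18, 14, -2, 15, -1, 10, 7]
j→9 (arr[9]=-1≤7), i→2 (arr[2]=16≥7); i<j, swap → [1, 3, -1, 12, 19, 18, 14, -2, 15, 16, 10, 7]
j→7 (arr[7]=-2≤7), i→3 (arr[3]=12≥7); i<j, swap → [1, 3, -1, -2, 19, 18, 14, 12, 15, 16, 10, 7]
j→3, i→4; i≥j, return j=3. arr = [1, 3, -1, -2, 19, 18, 14, 12, 15, 16, 10, 7]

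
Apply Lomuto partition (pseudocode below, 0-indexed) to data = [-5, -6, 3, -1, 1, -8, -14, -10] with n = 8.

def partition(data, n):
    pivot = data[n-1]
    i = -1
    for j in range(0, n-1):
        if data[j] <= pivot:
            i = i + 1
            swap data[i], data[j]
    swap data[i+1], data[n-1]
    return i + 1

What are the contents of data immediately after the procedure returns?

pivot=-10, i=-1
j=0: -5>-10, skip
j=1: -6>-10, skip
j=2: 3>-10, skip
j=3: -1>-10, skip
j=4: 1>-10, skip
j=5: -8>-10, skip
j=6: -14≤-10, i=0, swap(0,6) ⇒ [-14, -6, 3, -1, 1, -8, -5, -10]
swap(1,7) ⇒ [-14, -10, 3, -1, 1, -8, -5, -6]; return 1

[-14, -10, 3, -1, 1, -8, -5, -6]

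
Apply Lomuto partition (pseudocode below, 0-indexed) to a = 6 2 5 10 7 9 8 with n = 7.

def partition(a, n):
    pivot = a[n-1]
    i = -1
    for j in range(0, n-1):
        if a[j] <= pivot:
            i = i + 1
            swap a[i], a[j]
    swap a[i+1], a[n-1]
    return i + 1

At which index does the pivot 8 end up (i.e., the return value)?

pivot=8, i=-1
j=0: 6≤8, i=0, swap(0,0) ⇒ 6 2 5 10 7 9 8
j=1: 2≤8, i=1, swap(1,1) ⇒ 6 2 5 10 7 9 8
j=2: 5≤8, i=2, swap(2,2) ⇒ 6 2 5 10 7 9 8
j=3: 10>8, skip
j=4: 7≤8, i=3, swap(3,4) ⇒ 6 2 5 7 10 9 8
j=5: 9>8, skip
swap(4,6) ⇒ 6 2 5 7 8 9 10; return 4

4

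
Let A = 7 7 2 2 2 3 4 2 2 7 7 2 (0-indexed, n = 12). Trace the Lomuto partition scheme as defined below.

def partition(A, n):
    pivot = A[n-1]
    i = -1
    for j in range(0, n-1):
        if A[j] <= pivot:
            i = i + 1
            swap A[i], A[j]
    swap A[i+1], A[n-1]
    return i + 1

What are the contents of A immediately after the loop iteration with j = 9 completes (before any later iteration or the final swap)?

2 2 2 2 2 3 4 7 7 7 7 2

pivot = A[11] = 2; i = -1
j=0: A[0]=7 > 2 → no swap
j=1: A[1]=7 > 2 → no swap
j=2: A[2]=2 ≤ 2 → i=0, swap A[0],A[2] → 2 7 7 2 2 3 4 2 2 7 7 2
j=3: A[3]=2 ≤ 2 → i=1, swap A[1],A[3] → 2 2 7 7 2 3 4 2 2 7 7 2
j=4: A[4]=2 ≤ 2 → i=2, swap A[2],A[4] → 2 2 2 7 7 3 4 2 2 7 7 2
j=5: A[5]=3 > 2 → no swap
j=6: A[6]=4 > 2 → no swap
j=7: A[7]=2 ≤ 2 → i=3, swap A[3],A[7] → 2 2 2 2 7 3 4 7 2 7 7 2
j=8: A[8]=2 ≤ 2 → i=4, swap A[4],A[8] → 2 2 2 2 2 3 4 7 7 7 7 2
j=9: A[9]=7 > 2 → no swap
(after j=9) A = 2 2 2 2 2 3 4 7 7 7 7 2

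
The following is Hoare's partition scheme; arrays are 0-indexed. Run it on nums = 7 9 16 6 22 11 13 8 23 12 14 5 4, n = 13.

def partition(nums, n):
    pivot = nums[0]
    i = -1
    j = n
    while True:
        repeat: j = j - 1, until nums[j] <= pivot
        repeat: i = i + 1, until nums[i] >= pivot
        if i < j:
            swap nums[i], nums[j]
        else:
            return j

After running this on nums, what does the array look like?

pivot=7
j stops at 12 (4), i stops at 0 (7); swap ⇒ 4 9 16 6 22 11 13 8 23 12 14 5 7
j stops at 11 (5), i stops at 1 (9); swap ⇒ 4 5 16 6 22 11 13 8 23 12 14 9 7
j stops at 3 (6), i stops at 2 (16); swap ⇒ 4 5 6 16 22 11 13 8 23 12 14 9 7
j stops at 2, i stops at 3; i≥j ⇒ return 2. nums=4 5 6 16 22 11 13 8 23 12 14 9 7

4 5 6 16 22 11 13 8 23 12 14 9 7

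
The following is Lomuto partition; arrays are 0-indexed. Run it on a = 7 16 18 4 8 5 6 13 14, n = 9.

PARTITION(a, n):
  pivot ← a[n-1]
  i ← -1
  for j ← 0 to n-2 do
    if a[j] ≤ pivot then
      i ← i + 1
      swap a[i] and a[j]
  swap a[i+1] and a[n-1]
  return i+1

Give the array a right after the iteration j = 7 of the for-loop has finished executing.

pivot=14, i=-1
j=0: 7≤14, i=0, swap(0,0) ⇒ 7 16 18 4 8 5 6 13 14
j=1: 16>14, skip
j=2: 18>14, skip
j=3: 4≤14, i=1, swap(1,3) ⇒ 7 4 18 16 8 5 6 13 14
j=4: 8≤14, i=2, swap(2,4) ⇒ 7 4 8 16 18 5 6 13 14
j=5: 5≤14, i=3, swap(3,5) ⇒ 7 4 8 5 18 16 6 13 14
j=6: 6≤14, i=4, swap(4,6) ⇒ 7 4 8 5 6 16 18 13 14
j=7: 13≤14, i=5, swap(5,7) ⇒ 7 4 8 5 6 13 18 16 14
(after j=7) a = 7 4 8 5 6 13 18 16 14

7 4 8 5 6 13 18 16 14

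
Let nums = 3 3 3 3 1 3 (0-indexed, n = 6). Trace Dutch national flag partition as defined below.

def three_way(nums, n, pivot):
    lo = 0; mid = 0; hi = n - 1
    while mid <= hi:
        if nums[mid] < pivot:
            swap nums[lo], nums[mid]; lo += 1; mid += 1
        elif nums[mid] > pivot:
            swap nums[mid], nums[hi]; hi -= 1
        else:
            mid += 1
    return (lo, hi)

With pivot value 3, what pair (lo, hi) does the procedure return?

(1, 5)

pivot = 3; lo=0, mid=0, hi=5
nums[mid]=3=3: mid=1
nums[mid]=3=3: mid=2
nums[mid]=3=3: mid=3
nums[mid]=3=3: mid=4
nums[mid]=1<3: swap nums[0],nums[4]; lo=1,mid=5 → 1 3 3 3 3 3
nums[mid]=3=3: mid=6
end: lo=1, hi=5; nums = 1 3 3 3 3 3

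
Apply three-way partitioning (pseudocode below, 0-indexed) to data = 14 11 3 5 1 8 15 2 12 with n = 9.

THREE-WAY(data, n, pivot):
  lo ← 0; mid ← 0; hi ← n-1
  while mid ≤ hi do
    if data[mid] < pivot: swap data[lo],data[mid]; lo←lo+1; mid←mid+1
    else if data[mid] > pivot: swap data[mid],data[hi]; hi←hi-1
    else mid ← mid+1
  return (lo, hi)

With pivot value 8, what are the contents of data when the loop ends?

pivot = 8; lo=0, mid=0, hi=8
data[mid]=14>8: swap data[0],data[8]; hi=7 → 12 11 3 5 1 8 15 2 14
data[mid]=12>8: swap data[0],data[7]; hi=6 → 2 11 3 5 1 8 15 12 14
data[mid]=2<8: swap data[0],data[0]; lo=1,mid=1 → 2 11 3 5 1 8 15 12 14
data[mid]=11>8: swap data[1],data[6]; hi=5 → 2 15 3 5 1 8 11 12 14
data[mid]=15>8: swap data[1],data[5]; hi=4 → 2 8 3 5 1 15 11 12 14
data[mid]=8=8: mid=2
data[mid]=3<8: swap data[1],data[2]; lo=2,mid=3 → 2 3 8 5 1 15 11 12 14
data[mid]=5<8: swap data[2],data[3]; lo=3,mid=4 → 2 3 5 8 1 15 11 12 14
data[mid]=1<8: swap data[3],data[4]; lo=4,mid=5 → 2 3 5 1 8 15 11 12 14
end: lo=4, hi=4; data = 2 3 5 1 8 15 11 12 14

2 3 5 1 8 15 11 12 14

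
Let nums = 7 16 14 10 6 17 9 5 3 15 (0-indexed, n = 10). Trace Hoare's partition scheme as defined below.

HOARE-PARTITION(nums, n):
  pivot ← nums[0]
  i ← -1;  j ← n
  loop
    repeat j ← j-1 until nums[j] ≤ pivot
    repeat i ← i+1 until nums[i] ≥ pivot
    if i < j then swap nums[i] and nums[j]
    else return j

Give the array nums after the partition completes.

3 5 6 10 14 17 9 16 7 15

pivot = nums[0] = 7; i = -1, j = 10
j→8 (nums[8]=3≤7), i→0 (nums[0]=7≥7); i<j, swap → 3 16 14 10 6 17 9 5 7 15
j→7 (nums[7]=5≤7), i→1 (nums[1]=16≥7); i<j, swap → 3 5 14 10 6 17 9 16 7 15
j→4 (nums[4]=6≤7), i→2 (nums[2]=14≥7); i<j, swap → 3 5 6 10 14 17 9 16 7 15
j→2, i→3; i≥j, return j=2. nums = 3 5 6 10 14 17 9 16 7 15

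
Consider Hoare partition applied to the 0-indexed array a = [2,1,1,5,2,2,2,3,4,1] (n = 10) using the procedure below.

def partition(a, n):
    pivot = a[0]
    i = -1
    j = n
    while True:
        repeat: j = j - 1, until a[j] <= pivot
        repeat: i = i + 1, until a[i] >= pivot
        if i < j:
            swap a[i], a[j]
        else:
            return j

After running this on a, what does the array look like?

[1,1,1,2,2,2,5,3,4,2]

pivot = a[0] = 2; i = -1, j = 10
j→9 (a[9]=1≤2), i→0 (a[0]=2≥2); i<j, swap → [1,1,1,5,2,2,2,3,4,2]
j→6 (a[6]=2≤2), i→3 (a[3]=5≥2); i<j, swap → [1,1,1,2,2,2,5,3,4,2]
j→5 (a[5]=2≤2), i→4 (a[4]=2≥2); i<j, swap → [1,1,1,2,2,2,5,3,4,2]
j→4, i→5; i≥j, return j=4. a = [1,1,1,2,2,2,5,3,4,2]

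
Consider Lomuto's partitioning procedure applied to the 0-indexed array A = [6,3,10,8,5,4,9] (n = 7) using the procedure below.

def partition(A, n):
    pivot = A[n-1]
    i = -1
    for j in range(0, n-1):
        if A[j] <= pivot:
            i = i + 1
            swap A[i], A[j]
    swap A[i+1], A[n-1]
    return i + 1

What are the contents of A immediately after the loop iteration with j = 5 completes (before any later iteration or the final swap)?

[6,3,8,5,4,10,9]

pivot=9, i=-1
j=0: 6≤9, i=0, swap(0,0) ⇒ [6,3,10,8,5,4,9]
j=1: 3≤9, i=1, swap(1,1) ⇒ [6,3,10,8,5,4,9]
j=2: 10>9, skip
j=3: 8≤9, i=2, swap(2,3) ⇒ [6,3,8,10,5,4,9]
j=4: 5≤9, i=3, swap(3,4) ⇒ [6,3,8,5,10,4,9]
j=5: 4≤9, i=4, swap(4,5) ⇒ [6,3,8,5,4,10,9]
(after j=5) A = [6,3,8,5,4,10,9]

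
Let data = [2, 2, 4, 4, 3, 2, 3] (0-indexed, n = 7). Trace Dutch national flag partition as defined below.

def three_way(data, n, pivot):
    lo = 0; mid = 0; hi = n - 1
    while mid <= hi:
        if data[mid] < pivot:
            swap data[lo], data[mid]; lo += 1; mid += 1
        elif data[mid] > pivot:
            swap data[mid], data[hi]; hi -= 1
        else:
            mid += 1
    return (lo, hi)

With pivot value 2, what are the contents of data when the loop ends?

[2, 2, 2, 3, 4, 3, 4]

pivot = 2; lo=0, mid=0, hi=6
data[mid]=2=2: mid=1
data[mid]=2=2: mid=2
data[mid]=4>2: swap data[2],data[6]; hi=5 → [2, 2, 3, 4, 3, 2, 4]
data[mid]=3>2: swap data[2],data[5]; hi=4 → [2, 2, 2, 4, 3, 3, 4]
data[mid]=2=2: mid=3
data[mid]=4>2: swap data[3],data[4]; hi=3 → [2, 2, 2, 3, 4, 3, 4]
data[mid]=3>2: swap data[3],data[3]; hi=2 → [2, 2, 2, 3, 4, 3, 4]
end: lo=0, hi=2; data = [2, 2, 2, 3, 4, 3, 4]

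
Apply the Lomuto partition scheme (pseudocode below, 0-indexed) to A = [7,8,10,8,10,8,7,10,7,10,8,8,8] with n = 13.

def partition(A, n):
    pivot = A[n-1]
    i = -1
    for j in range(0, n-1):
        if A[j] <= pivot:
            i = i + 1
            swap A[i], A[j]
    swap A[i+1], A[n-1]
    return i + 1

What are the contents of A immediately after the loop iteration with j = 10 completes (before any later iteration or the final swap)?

[7,8,8,8,7,7,8,10,10,10,10,8,8]

pivot=8, i=-1
j=0: 7≤8, i=0, swap(0,0) ⇒ [7,8,10,8,10,8,7,10,7,10,8,8,8]
j=1: 8≤8, i=1, swap(1,1) ⇒ [7,8,10,8,10,8,7,10,7,10,8,8,8]
j=2: 10>8, skip
j=3: 8≤8, i=2, swap(2,3) ⇒ [7,8,8,10,10,8,7,10,7,10,8,8,8]
j=4: 10>8, skip
j=5: 8≤8, i=3, swap(3,5) ⇒ [7,8,8,8,10,10,7,10,7,10,8,8,8]
j=6: 7≤8, i=4, swap(4,6) ⇒ [7,8,8,8,7,10,10,10,7,10,8,8,8]
j=7: 10>8, skip
j=8: 7≤8, i=5, swap(5,8) ⇒ [7,8,8,8,7,7,10,10,10,10,8,8,8]
j=9: 10>8, skip
j=10: 8≤8, i=6, swap(6,10) ⇒ [7,8,8,8,7,7,8,10,10,10,10,8,8]
(after j=10) A = [7,8,8,8,7,7,8,10,10,10,10,8,8]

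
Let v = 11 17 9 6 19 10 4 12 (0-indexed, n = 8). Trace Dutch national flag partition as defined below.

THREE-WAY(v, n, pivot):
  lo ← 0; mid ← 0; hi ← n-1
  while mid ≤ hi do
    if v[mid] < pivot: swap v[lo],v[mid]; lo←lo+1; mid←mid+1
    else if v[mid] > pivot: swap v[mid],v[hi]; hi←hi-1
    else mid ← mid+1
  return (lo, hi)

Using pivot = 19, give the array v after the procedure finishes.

pivot = 19; lo=0, mid=0, hi=7
v[mid]=11<19: swap v[0],v[0]; lo=1,mid=1 → 11 17 9 6 19 10 4 12
v[mid]=17<19: swap v[1],v[1]; lo=2,mid=2 → 11 17 9 6 19 10 4 12
v[mid]=9<19: swap v[2],v[2]; lo=3,mid=3 → 11 17 9 6 19 10 4 12
v[mid]=6<19: swap v[3],v[3]; lo=4,mid=4 → 11 17 9 6 19 10 4 12
v[mid]=19=19: mid=5
v[mid]=10<19: swap v[4],v[5]; lo=5,mid=6 → 11 17 9 6 10 19 4 12
v[mid]=4<19: swap v[5],v[6]; lo=6,mid=7 → 11 17 9 6 10 4 19 12
v[mid]=12<19: swap v[6],v[7]; lo=7,mid=8 → 11 17 9 6 10 4 12 19
end: lo=7, hi=7; v = 11 17 9 6 10 4 12 19

11 17 9 6 10 4 12 19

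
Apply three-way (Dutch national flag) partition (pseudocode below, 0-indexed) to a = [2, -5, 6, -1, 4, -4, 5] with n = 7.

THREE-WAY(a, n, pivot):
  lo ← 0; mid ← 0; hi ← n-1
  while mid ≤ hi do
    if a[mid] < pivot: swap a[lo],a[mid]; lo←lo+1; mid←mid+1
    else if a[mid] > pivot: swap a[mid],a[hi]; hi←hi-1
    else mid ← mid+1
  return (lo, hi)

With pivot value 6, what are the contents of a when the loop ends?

pivot = 6; lo=0, mid=0, hi=6
a[mid]=2<6: swap a[0],a[0]; lo=1,mid=1 → [2, -5, 6, -1, 4, -4, 5]
a[mid]=-5<6: swap a[1],a[1]; lo=2,mid=2 → [2, -5, 6, -1, 4, -4, 5]
a[mid]=6=6: mid=3
a[mid]=-1<6: swap a[2],a[3]; lo=3,mid=4 → [2, -5, -1, 6, 4, -4, 5]
a[mid]=4<6: swap a[3],a[4]; lo=4,mid=5 → [2, -5, -1, 4, 6, -4, 5]
a[mid]=-4<6: swap a[4],a[5]; lo=5,mid=6 → [2, -5, -1, 4, -4, 6, 5]
a[mid]=5<6: swap a[5],a[6]; lo=6,mid=7 → [2, -5, -1, 4, -4, 5, 6]
end: lo=6, hi=6; a = [2, -5, -1, 4, -4, 5, 6]

[2, -5, -1, 4, -4, 5, 6]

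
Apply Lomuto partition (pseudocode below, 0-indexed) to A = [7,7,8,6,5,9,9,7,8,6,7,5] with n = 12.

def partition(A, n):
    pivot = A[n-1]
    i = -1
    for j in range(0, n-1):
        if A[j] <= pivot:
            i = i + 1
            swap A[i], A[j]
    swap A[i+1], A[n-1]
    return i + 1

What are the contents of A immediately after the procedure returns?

[5,5,8,6,7,9,9,7,8,6,7,7]

pivot=5, i=-1
j=0: 7>5, skip
j=1: 7>5, skip
j=2: 8>5, skip
j=3: 6>5, skip
j=4: 5≤5, i=0, swap(0,4) ⇒ [5,7,8,6,7,9,9,7,8,6,7,5]
j=5: 9>5, skip
j=6: 9>5, skip
j=7: 7>5, skip
j=8: 8>5, skip
j=9: 6>5, skip
j=10: 7>5, skip
swap(1,11) ⇒ [5,5,8,6,7,9,9,7,8,6,7,7]; return 1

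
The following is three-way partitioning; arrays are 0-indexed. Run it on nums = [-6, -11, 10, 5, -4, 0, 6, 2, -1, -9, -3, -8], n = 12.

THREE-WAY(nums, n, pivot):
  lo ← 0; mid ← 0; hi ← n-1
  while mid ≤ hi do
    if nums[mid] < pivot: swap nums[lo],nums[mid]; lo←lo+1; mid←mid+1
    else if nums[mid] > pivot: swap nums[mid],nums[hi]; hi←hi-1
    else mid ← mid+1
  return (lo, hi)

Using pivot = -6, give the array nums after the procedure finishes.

[-11, -8, -9, -6, 0, 6, 2, -1, -4, -3, 5, 10]

lo=0 mid=0 hi=11
-6=-6: mid=1
-11<-6: swap(0,1), lo=1 mid=2 ⇒ [-11, -6, 10, 5, -4, 0, 6, 2, -1, -9, -3, -8]
10>-6: swap(2,11), hi=10 ⇒ [-11, -6, -8, 5, -4, 0, 6, 2, -1, -9, -3, 10]
-8<-6: swap(1,2), lo=2 mid=3 ⇒ [-11, -8, -6, 5, -4, 0, 6, 2, -1, -9, -3, 10]
5>-6: swap(3,10), hi=9 ⇒ [-11, -8, -6, -3, -4, 0, 6, 2, -1, -9, 5, 10]
-3>-6: swap(3,9), hi=8 ⇒ [-11, -8, -6, -9, -4, 0, 6, 2, -1, -3, 5, 10]
-9<-6: swap(2,3), lo=3 mid=4 ⇒ [-11, -8, -9, -6, -4, 0, 6, 2, -1, -3, 5, 10]
-4>-6: swap(4,8), hi=7 ⇒ [-11, -8, -9, -6, -1, 0, 6, 2, -4, -3, 5, 10]
-1>-6: swap(4,7), hi=6 ⇒ [-11, -8, -9, -6, 2, 0, 6, -1, -4, -3, 5, 10]
2>-6: swap(4,6), hi=5 ⇒ [-11, -8, -9, -6, 6, 0, 2, -1, -4, -3, 5, 10]
6>-6: swap(4,5), hi=4 ⇒ [-11, -8, -9, -6, 0, 6, 2, -1, -4, -3, 5, 10]
0>-6: swap(4,4), hi=3 ⇒ [-11, -8, -9, -6, 0, 6, 2, -1, -4, -3, 5, 10]
done. lo=3 hi=3; nums=[-11, -8, -9, -6, 0, 6, 2, -1, -4, -3, 5, 10]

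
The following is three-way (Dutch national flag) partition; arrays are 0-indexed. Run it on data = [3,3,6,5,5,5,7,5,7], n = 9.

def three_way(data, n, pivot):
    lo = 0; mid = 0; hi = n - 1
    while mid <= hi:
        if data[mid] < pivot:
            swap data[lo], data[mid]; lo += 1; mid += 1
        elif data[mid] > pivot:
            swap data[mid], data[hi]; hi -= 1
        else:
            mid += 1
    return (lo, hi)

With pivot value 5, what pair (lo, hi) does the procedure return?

lo=0 mid=0 hi=8
3<5: swap(0,0), lo=1 mid=1 ⇒ [3,3,6,5,5,5,7,5,7]
3<5: swap(1,1), lo=2 mid=2 ⇒ [3,3,6,5,5,5,7,5,7]
6>5: swap(2,8), hi=7 ⇒ [3,3,7,5,5,5,7,5,6]
7>5: swap(2,7), hi=6 ⇒ [3,3,5,5,5,5,7,7,6]
5=5: mid=3
5=5: mid=4
5=5: mid=5
5=5: mid=6
7>5: swap(6,6), hi=5 ⇒ [3,3,5,5,5,5,7,7,6]
done. lo=2 hi=5; data=[3,3,5,5,5,5,7,7,6]

(2, 5)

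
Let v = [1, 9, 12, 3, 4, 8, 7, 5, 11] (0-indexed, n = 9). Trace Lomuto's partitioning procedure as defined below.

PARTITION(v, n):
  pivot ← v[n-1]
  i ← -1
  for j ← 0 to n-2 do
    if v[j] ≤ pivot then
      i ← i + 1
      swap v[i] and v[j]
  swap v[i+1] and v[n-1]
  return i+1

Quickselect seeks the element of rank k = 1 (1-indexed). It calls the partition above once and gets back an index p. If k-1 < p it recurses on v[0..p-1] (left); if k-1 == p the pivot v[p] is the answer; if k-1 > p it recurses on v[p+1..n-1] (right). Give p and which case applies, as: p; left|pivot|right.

pivot = v[8] = 11; i = -1
j=0: v[0]=1 ≤ 11 → i=0, swap v[0],v[0] (no change) → [1, 9, 12, 3, 4, 8, 7, 5, 11]
j=1: v[1]=9 ≤ 11 → i=1, swap v[1],v[1] (no change) → [1, 9, 12, 3, 4, 8, 7, 5, 11]
j=2: v[2]=12 > 11 → no swap
j=3: v[3]=3 ≤ 11 → i=2, swap v[2],v[3] → [1, 9, 3, 12, 4, 8, 7, 5, 11]
j=4: v[4]=4 ≤ 11 → i=3, swap v[3],v[4] → [1, 9, 3, 4, 12, 8, 7, 5, 11]
j=5: v[5]=8 ≤ 11 → i=4, swap v[4],v[5] → [1, 9, 3, 4, 8, 12, 7, 5, 11]
j=6: v[6]=7 ≤ 11 → i=5, swap v[5],v[6] → [1, 9, 3, 4, 8, 7, 12, 5, 11]
j=7: v[7]=5 ≤ 11 → i=6, swap v[6],v[7] → [1, 9, 3, 4, 8, 7, 5, 12, 11]
final swap v[7],v[8] → [1, 9, 3, 4, 8, 7, 5, 11, 12]; return 7
p = 7; k-1 = 0 < 7 ⇒ left

7; left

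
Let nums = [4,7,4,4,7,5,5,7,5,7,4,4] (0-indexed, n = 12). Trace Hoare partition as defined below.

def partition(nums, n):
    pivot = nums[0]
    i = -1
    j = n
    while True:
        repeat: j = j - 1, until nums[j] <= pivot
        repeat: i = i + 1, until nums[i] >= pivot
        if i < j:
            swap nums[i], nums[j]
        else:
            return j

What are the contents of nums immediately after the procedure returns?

pivot=4
j stops at 11 (4), i stops at 0 (4); swap ⇒ [4,7,4,4,7,5,5,7,5,7,4,4]
j stops at 10 (4), i stops at 1 (7); swap ⇒ [4,4,4,4,7,5,5,7,5,7,7,4]
j stops at 3 (4), i stops at 2 (4); swap ⇒ [4,4,4,4,7,5,5,7,5,7,7,4]
j stops at 2, i stops at 3; i≥j ⇒ return 2. nums=[4,4,4,4,7,5,5,7,5,7,7,4]

[4,4,4,4,7,5,5,7,5,7,7,4]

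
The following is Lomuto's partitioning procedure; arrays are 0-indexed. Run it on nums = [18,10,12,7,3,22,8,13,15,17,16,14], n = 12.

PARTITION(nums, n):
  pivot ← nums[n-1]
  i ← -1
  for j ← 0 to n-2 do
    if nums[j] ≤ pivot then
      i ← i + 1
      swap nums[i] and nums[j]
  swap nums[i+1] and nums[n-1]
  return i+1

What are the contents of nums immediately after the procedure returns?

[10,12,7,3,8,13,14,22,15,17,16,18]

pivot = nums[11] = 14; i = -1
j=0: nums[0]=18 > 14 → no swap
j=1: nums[1]=10 ≤ 14 → i=0, swap nums[0],nums[1] → [10,18,12,7,3,22,8,13,15,17,16,14]
j=2: nums[2]=12 ≤ 14 → i=1, swap nums[1],nums[2] → [10,12,18,7,3,22,8,13,15,17,16,14]
j=3: nums[3]=7 ≤ 14 → i=2, swap nums[2],nums[3] → [10,12,7,18,3,22,8,13,15,17,16,14]
j=4: nums[4]=3 ≤ 14 → i=3, swap nums[3],nums[4] → [10,12,7,3,18,22,8,13,15,17,16,14]
j=5: nums[5]=22 > 14 → no swap
j=6: nums[6]=8 ≤ 14 → i=4, swap nums[4],nums[6] → [10,12,7,3,8,22,18,13,15,17,16,14]
j=7: nums[7]=13 ≤ 14 → i=5, swap nums[5],nums[7] → [10,12,7,3,8,13,18,22,15,17,16,14]
j=8: nums[8]=15 > 14 → no swap
j=9: nums[9]=17 > 14 → no swap
j=10: nums[10]=16 > 14 → no swap
final swap nums[6],nums[11] → [10,12,7,3,8,13,14,22,15,17,16,18]; return 6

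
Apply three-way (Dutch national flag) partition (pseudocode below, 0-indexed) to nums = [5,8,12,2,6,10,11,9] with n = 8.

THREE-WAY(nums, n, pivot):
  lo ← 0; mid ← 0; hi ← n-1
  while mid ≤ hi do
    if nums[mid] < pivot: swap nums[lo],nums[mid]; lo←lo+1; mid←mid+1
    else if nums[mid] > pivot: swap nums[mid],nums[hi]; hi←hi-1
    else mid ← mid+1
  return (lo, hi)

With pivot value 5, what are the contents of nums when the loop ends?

pivot = 5; lo=0, mid=0, hi=7
nums[mid]=5=5: mid=1
nums[mid]=8>5: swap nums[1],nums[7]; hi=6 → [5,9,12,2,6,10,11,8]
nums[mid]=9>5: swap nums[1],nums[6]; hi=5 → [5,11,12,2,6,10,9,8]
nums[mid]=11>5: swap nums[1],nums[5]; hi=4 → [5,10,12,2,6,11,9,8]
nums[mid]=10>5: swap nums[1],nums[4]; hi=3 → [5,6,12,2,10,11,9,8]
nums[mid]=6>5: swap nums[1],nums[3]; hi=2 → [5,2,12,6,10,11,9,8]
nums[mid]=2<5: swap nums[0],nums[1]; lo=1,mid=2 → [2,5,12,6,10,11,9,8]
nums[mid]=12>5: swap nums[2],nums[2]; hi=1 → [2,5,12,6,10,11,9,8]
end: lo=1, hi=1; nums = [2,5,12,6,10,11,9,8]

[2,5,12,6,10,11,9,8]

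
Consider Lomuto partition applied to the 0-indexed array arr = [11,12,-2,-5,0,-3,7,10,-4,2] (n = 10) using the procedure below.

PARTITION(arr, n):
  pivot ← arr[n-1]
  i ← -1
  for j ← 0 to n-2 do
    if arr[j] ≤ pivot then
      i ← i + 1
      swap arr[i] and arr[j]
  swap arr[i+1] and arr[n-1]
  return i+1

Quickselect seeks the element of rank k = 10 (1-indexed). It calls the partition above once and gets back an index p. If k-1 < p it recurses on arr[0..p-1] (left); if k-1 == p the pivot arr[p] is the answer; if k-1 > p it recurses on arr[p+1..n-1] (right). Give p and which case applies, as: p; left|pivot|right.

5; right

pivot = arr[9] = 2; i = -1
j=0: arr[0]=11 > 2 → no swap
j=1: arr[1]=12 > 2 → no swap
j=2: arr[2]=-2 ≤ 2 → i=0, swap arr[0],arr[2] → [-2,12,11,-5,0,-3,7,10,-4,2]
j=3: arr[3]=-5 ≤ 2 → i=1, swap arr[1],arr[3] → [-2,-5,11,12,0,-3,7,10,-4,2]
j=4: arr[4]=0 ≤ 2 → i=2, swap arr[2],arr[4] → [-2,-5,0,12,11,-3,7,10,-4,2]
j=5: arr[5]=-3 ≤ 2 → i=3, swap arr[3],arr[5] → [-2,-5,0,-3,11,12,7,10,-4,2]
j=6: arr[6]=7 > 2 → no swap
j=7: arr[7]=10 > 2 → no swap
j=8: arr[8]=-4 ≤ 2 → i=4, swap arr[4],arr[8] → [-2,-5,0,-3,-4,12,7,10,11,2]
final swap arr[5],arr[9] → [-2,-5,0,-3,-4,2,7,10,11,12]; return 5
p = 5; k-1 = 9 > 5 ⇒ right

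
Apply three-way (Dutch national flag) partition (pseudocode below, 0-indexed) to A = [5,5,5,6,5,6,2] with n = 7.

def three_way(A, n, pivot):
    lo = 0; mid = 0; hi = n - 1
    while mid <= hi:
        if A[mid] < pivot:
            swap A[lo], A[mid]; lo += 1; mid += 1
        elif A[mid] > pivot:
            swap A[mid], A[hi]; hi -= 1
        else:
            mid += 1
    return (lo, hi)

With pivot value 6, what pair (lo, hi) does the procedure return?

(5, 6)

pivot = 6; lo=0, mid=0, hi=6
A[mid]=5<6: swap A[0],A[0]; lo=1,mid=1 → [5,5,5,6,5,6,2]
A[mid]=5<6: swap A[1],A[1]; lo=2,mid=2 → [5,5,5,6,5,6,2]
A[mid]=5<6: swap A[2],A[2]; lo=3,mid=3 → [5,5,5,6,5,6,2]
A[mid]=6=6: mid=4
A[mid]=5<6: swap A[3],A[4]; lo=4,mid=5 → [5,5,5,5,6,6,2]
A[mid]=6=6: mid=6
A[mid]=2<6: swap A[4],A[6]; lo=5,mid=7 → [5,5,5,5,2,6,6]
end: lo=5, hi=6; A = [5,5,5,5,2,6,6]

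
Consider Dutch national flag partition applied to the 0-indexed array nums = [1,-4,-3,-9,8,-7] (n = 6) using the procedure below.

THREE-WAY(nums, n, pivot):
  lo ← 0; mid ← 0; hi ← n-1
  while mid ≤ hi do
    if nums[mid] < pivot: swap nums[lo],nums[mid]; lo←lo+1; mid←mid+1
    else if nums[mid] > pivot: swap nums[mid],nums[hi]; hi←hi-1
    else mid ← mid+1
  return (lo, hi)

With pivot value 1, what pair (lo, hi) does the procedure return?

pivot = 1; lo=0, mid=0, hi=5
nums[mid]=1=1: mid=1
nums[mid]=-4<1: swap nums[0],nums[1]; lo=1,mid=2 → [-4,1,-3,-9,8,-7]
nums[mid]=-3<1: swap nums[1],nums[2]; lo=2,mid=3 → [-4,-3,1,-9,8,-7]
nums[mid]=-9<1: swap nums[2],nums[3]; lo=3,mid=4 → [-4,-3,-9,1,8,-7]
nums[mid]=8>1: swap nums[4],nums[5]; hi=4 → [-4,-3,-9,1,-7,8]
nums[mid]=-7<1: swap nums[3],nums[4]; lo=4,mid=5 → [-4,-3,-9,-7,1,8]
end: lo=4, hi=4; nums = [-4,-3,-9,-7,1,8]

(4, 4)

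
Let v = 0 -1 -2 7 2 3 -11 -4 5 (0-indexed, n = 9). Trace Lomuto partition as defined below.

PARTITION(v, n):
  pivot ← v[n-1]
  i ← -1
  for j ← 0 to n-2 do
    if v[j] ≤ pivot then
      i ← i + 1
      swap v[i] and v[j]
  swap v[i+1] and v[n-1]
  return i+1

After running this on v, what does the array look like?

0 -1 -2 2 3 -11 -4 5 7

pivot=5, i=-1
j=0: 0≤5, i=0, swap(0,0) ⇒ 0 -1 -2 7 2 3 -11 -4 5
j=1: -1≤5, i=1, swap(1,1) ⇒ 0 -1 -2 7 2 3 -11 -4 5
j=2: -2≤5, i=2, swap(2,2) ⇒ 0 -1 -2 7 2 3 -11 -4 5
j=3: 7>5, skip
j=4: 2≤5, i=3, swap(3,4) ⇒ 0 -1 -2 2 7 3 -11 -4 5
j=5: 3≤5, i=4, swap(4,5) ⇒ 0 -1 -2 2 3 7 -11 -4 5
j=6: -11≤5, i=5, swap(5,6) ⇒ 0 -1 -2 2 3 -11 7 -4 5
j=7: -4≤5, i=6, swap(6,7) ⇒ 0 -1 -2 2 3 -11 -4 7 5
swap(7,8) ⇒ 0 -1 -2 2 3 -11 -4 5 7; return 7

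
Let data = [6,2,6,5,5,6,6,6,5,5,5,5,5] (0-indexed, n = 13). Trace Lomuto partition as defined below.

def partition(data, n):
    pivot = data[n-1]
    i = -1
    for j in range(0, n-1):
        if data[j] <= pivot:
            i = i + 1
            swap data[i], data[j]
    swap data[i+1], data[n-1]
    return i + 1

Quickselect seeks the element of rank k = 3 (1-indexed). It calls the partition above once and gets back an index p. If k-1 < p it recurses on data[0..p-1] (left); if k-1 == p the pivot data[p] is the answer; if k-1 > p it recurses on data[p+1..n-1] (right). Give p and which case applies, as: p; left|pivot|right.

7; left

pivot = data[12] = 5; i = -1
j=0: data[0]=6 > 5 → no swap
j=1: data[1]=2 ≤ 5 → i=0, swap data[0],data[1] → [2,6,6,5,5,6,6,6,5,5,5,5,5]
j=2: data[2]=6 > 5 → no swap
j=3: data[3]=5 ≤ 5 → i=1, swap data[1],data[3] → [2,5,6,6,5,6,6,6,5,5,5,5,5]
j=4: data[4]=5 ≤ 5 → i=2, swap data[2],data[4] → [2,5,5,6,6,6,6,6,5,5,5,5,5]
j=5: data[5]=6 > 5 → no swap
j=6: data[6]=6 > 5 → no swap
j=7: data[7]=6 > 5 → no swap
j=8: data[8]=5 ≤ 5 → i=3, swap data[3],data[8] → [2,5,5,5,6,6,6,6,6,5,5,5,5]
j=9: data[9]=5 ≤ 5 → i=4, swap data[4],data[9] → [2,5,5,5,5,6,6,6,6,6,5,5,5]
j=10: data[10]=5 ≤ 5 → i=5, swap data[5],data[10] → [2,5,5,5,5,5,6,6,6,6,6,5,5]
j=11: data[11]=5 ≤ 5 → i=6, swap data[6],data[11] → [2,5,5,5,5,5,5,6,6,6,6,6,5]
final swap data[7],data[12] → [2,5,5,5,5,5,5,5,6,6,6,6,6]; return 7
p = 7; k-1 = 2 < 7 ⇒ left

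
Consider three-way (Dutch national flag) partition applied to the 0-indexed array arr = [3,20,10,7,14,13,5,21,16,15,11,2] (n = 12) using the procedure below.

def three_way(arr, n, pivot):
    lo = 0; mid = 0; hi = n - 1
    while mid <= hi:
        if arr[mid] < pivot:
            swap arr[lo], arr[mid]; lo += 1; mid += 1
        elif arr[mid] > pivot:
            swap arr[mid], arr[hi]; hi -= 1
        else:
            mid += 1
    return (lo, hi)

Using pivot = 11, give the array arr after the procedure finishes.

pivot = 11; lo=0, mid=0, hi=11
arr[mid]=3<11: swap arr[0],arr[0]; lo=1,mid=1 → [3,20,10,7,14,13,5,21,16,15,11,2]
arr[mid]=20>11: swap arr[1],arr[11]; hi=10 → [3,2,10,7,14,13,5,21,16,15,11,20]
arr[mid]=2<11: swap arr[1],arr[1]; lo=2,mid=2 → [3,2,10,7,14,13,5,21,16,15,11,20]
arr[mid]=10<11: swap arr[2],arr[2]; lo=3,mid=3 → [3,2,10,7,14,13,5,21,16,15,11,20]
arr[mid]=7<11: swap arr[3],arr[3]; lo=4,mid=4 → [3,2,10,7,14,13,5,21,16,15,11,20]
arr[mid]=14>11: swap arr[4],arr[10]; hi=9 → [3,2,10,7,11,13,5,21,16,15,14,20]
arr[mid]=11=11: mid=5
arr[mid]=13>11: swap arr[5],arr[9]; hi=8 → [3,2,10,7,11,15,5,21,16,13,14,20]
arr[mid]=15>11: swap arr[5],arr[8]; hi=7 → [3,2,10,7,11,16,5,21,15,13,14,20]
arr[mid]=16>11: swap arr[5],arr[7]; hi=6 → [3,2,10,7,11,21,5,16,15,13,14,20]
arr[mid]=21>11: swap arr[5],arr[6]; hi=5 → [3,2,10,7,11,5,21,16,15,13,14,20]
arr[mid]=5<11: swap arr[4],arr[5]; lo=5,mid=6 → [3,2,10,7,5,11,21,16,15,13,14,20]
end: lo=5, hi=5; arr = [3,2,10,7,5,11,21,16,15,13,14,20]

[3,2,10,7,5,11,21,16,15,13,14,20]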